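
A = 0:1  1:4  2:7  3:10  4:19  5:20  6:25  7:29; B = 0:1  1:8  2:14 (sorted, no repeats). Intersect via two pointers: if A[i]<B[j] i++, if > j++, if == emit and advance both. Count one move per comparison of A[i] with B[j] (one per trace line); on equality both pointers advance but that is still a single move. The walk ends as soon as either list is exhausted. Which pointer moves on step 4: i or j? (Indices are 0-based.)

j

i=0 j=0: 1==1 emit, i++,j++
i=1 j=1: 4<8, i++
i=2 j=1: 7<8, i++
i=3 j=1: 10>8, j++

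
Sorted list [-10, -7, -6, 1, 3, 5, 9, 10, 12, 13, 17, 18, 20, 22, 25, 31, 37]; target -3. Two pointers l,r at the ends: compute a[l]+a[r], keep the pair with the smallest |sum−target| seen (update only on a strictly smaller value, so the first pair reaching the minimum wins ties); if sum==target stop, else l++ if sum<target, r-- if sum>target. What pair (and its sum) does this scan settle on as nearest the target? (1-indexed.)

[1,17] -10+37=27 d=30 * → r--
[1,16] -10+31=21 d=24 * → r--
[1,15] -10+25=15 d=18 * → r--
[1,14] -10+22=12 d=15 * → r--
[1,13] -10+20=10 d=13 * → r--
[1,12] -10+18=8 d=11 * → r--
[1,11] -10+17=7 d=10 * → r--
[1,10] -10+13=3 d=6 * → r--
[1,9] -10+12=2 d=5 * → r--
[1,8] -10+10=0 d=3 * → r--
[1,7] -10+9=-1 d=2 * → r--
[1,6] -10+5=-5 d=2 → l++
[2,6] -7+5=-2 d=1 * → r--
[2,5] -7+3=-4 d=1 → l++
[3,5] -6+3=-3 d=0 * → stop

pair (-6, 3) with sum -3 (|Δ|=0)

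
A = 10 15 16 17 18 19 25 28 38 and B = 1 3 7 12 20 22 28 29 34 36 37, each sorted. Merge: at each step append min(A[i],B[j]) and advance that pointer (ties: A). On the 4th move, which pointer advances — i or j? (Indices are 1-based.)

i

i=1 j=1: A[i]=10>B[j]=1 take 1, j++
i=1 j=2: A[i]=10>B[j]=3 take 3, j++
i=1 j=3: A[i]=10>B[j]=7 take 7, j++
i=1 j=4: A[i]=10<=B[j]=12 take 10, i++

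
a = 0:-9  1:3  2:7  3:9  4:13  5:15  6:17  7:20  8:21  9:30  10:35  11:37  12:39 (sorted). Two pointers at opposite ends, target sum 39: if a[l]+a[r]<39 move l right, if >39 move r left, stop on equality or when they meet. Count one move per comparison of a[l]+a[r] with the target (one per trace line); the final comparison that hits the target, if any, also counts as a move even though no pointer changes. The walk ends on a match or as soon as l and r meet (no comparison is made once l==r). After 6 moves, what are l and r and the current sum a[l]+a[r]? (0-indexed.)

l=0 r=12: -9+39=30 <39, l++
l=1 r=12: 3+39=42 >39, r--
l=1 r=11: 3+37=40 >39, r--
l=1 r=10: 3+35=38 <39, l++
l=2 r=10: 7+35=42 >39, r--
l=2 r=9: 7+30=37 <39, l++

l=3, r=9, sum=39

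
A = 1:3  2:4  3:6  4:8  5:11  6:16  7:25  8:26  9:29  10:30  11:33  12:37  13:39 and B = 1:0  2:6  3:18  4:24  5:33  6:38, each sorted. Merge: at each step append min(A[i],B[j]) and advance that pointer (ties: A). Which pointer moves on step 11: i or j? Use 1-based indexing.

i

[i=1,j=1] A[i]=3>B[j]=0 take 0 → j++
[i=1,j=2] A[i]=3<=B[j]=6 take 3 → i++
[i=2,j=2] A[i]=4<=B[j]=6 take 4 → i++
[i=3,j=2] A[i]=6<=B[j]=6 take 6 → i++
[i=4,j=2] A[i]=8>B[j]=6 take 6 → j++
[i=4,j=3] A[i]=8<=B[j]=18 take 8 → i++
[i=5,j=3] A[i]=11<=B[j]=18 take 11 → i++
[i=6,j=3] A[i]=16<=B[j]=18 take 16 → i++
[i=7,j=3] A[i]=25>B[j]=18 take 18 → j++
[i=7,j=4] A[i]=25>B[j]=24 take 24 → j++
[i=7,j=5] A[i]=25<=B[j]=33 take 25 → i++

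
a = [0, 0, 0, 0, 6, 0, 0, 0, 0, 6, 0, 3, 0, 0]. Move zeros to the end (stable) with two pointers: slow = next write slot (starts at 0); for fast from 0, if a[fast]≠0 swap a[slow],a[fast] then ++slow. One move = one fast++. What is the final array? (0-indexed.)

[6, 6, 3, 0, 0, 0, 0, 0, 0, 0, 0, 0, 0, 0]

slow=0 fast=0: a[fast]=0, fast++
slow=0 fast=1: a[fast]=0, fast++
slow=0 fast=2: a[fast]=0, fast++
slow=0 fast=3: a[fast]=0, fast++
slow=0 fast=4: a[fast]=6≠0 swap→a[0]=6, slow++,fast++
slow=1 fast=5: a[fast]=0, fast++
slow=1 fast=6: a[fast]=0, fast++
slow=1 fast=7: a[fast]=0, fast++
slow=1 fast=8: a[fast]=0, fast++
slow=1 fast=9: a[fast]=6≠0 swap→a[1]=6, slow++,fast++
slow=2 fast=10: a[fast]=0, fast++
slow=2 fast=11: a[fast]=3≠0 swap→a[2]=3, slow++,fast++
slow=3 fast=12: a[fast]=0, fast++
slow=3 fast=13: a[fast]=0, fast++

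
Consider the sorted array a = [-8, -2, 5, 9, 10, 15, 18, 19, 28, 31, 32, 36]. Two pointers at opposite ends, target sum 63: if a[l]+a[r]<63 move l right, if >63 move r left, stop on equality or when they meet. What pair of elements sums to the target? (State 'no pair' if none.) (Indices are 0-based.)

[0,11] -8+36=28 <63 → l++
[1,11] -2+36=34 <63 → l++
[2,11] 5+36=41 <63 → l++
[3,11] 9+36=45 <63 → l++
[4,11] 10+36=46 <63 → l++
[5,11] 15+36=51 <63 → l++
[6,11] 18+36=54 <63 → l++
[7,11] 19+36=55 <63 → l++
[8,11] 28+36=64 >63 → r--
[8,10] 28+32=60 <63 → l++
[9,10] 31+32=63 → found

(31, 32)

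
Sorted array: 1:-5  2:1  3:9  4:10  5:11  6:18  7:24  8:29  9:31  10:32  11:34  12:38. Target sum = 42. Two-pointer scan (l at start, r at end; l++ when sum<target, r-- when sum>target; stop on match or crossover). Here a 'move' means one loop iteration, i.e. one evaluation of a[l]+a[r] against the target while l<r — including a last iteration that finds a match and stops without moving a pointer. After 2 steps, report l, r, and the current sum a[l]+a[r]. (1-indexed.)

l=1 r=12: -5+38=33 <42, l++
l=2 r=12: 1+38=39 <42, l++

l=3, r=12, sum=47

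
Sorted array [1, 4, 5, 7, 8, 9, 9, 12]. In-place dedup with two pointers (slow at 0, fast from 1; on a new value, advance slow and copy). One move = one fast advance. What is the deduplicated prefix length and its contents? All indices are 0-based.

(s=0,f=1) a[fast]=4≠a[slow]=1 write a[1]=4 → slow++,fast++
(s=1,f=2) a[fast]=5≠a[slow]=4 write a[2]=5 → slow++,fast++
(s=2,f=3) a[fast]=7≠a[slow]=5 write a[3]=7 → slow++,fast++
(s=3,f=4) a[fast]=8≠a[slow]=7 write a[4]=8 → slow++,fast++
(s=4,f=5) a[fast]=9≠a[slow]=8 write a[5]=9 → slow++,fast++
(s=5,f=6) a[fast]=9=a[slow] dup → fast++
(s=5,f=7) a[fast]=12≠a[slow]=9 write a[6]=12 → slow++,fast++

length 7; prefix = [1, 4, 5, 7, 8, 9, 12]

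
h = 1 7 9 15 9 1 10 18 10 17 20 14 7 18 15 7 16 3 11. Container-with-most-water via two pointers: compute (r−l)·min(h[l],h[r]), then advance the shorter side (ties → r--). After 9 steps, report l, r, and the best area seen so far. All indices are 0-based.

l=7, r=16, best area=195

l=0 r=18: min(1,11)*18=18 best=18 *, l++
l=1 r=18: min(7,11)*17=119 best=119 *, l++
l=2 r=18: min(9,11)*16=144 best=144 *, l++
l=3 r=18: min(15,11)*15=165 best=165 *, r--
l=3 r=17: min(15,3)*14=42 best=165, r--
l=3 r=16: min(15,16)*13=195 best=195 *, l++
l=4 r=16: min(9,16)*12=108 best=195, l++
l=5 r=16: min(1,16)*11=11 best=195, l++
l=6 r=16: min(10,16)*10=100 best=195, l++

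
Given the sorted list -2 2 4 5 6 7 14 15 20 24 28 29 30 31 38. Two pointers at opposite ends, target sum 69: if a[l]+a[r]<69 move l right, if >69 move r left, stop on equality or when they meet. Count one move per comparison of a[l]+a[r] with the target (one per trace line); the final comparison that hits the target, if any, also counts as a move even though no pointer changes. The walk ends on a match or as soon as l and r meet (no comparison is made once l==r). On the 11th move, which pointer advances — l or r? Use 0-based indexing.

l

l=0 r=14: -2+38=36 <69, l++
l=1 r=14: 2+38=40 <69, l++
l=2 r=14: 4+38=42 <69, l++
l=3 r=14: 5+38=43 <69, l++
l=4 r=14: 6+38=44 <69, l++
l=5 r=14: 7+38=45 <69, l++
l=6 r=14: 14+38=52 <69, l++
l=7 r=14: 15+38=53 <69, l++
l=8 r=14: 20+38=58 <69, l++
l=9 r=14: 24+38=62 <69, l++
l=10 r=14: 28+38=66 <69, l++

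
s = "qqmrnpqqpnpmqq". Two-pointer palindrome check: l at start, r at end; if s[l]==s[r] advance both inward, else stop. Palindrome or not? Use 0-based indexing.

not a palindrome (mismatch at 3,10)

l=0 r=13: 'q'=='q', l++,r--
l=1 r=12: 'q'=='q', l++,r--
l=2 r=11: 'm'=='m', l++,r--
l=3 r=10: 'r'!='p', stop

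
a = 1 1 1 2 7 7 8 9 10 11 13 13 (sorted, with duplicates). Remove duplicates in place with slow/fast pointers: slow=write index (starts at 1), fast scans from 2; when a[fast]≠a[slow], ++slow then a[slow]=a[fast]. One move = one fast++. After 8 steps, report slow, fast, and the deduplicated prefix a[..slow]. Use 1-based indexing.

(s=1,f=2) a[fast]=1=a[slow] dup → fast++
(s=1,f=3) a[fast]=1=a[slow] dup → fast++
(s=1,f=4) a[fast]=2≠a[slow]=1 write a[2]=2 → slow++,fast++
(s=2,f=5) a[fast]=7≠a[slow]=2 write a[3]=7 → slow++,fast++
(s=3,f=6) a[fast]=7=a[slow] dup → fast++
(s=3,f=7) a[fast]=8≠a[slow]=7 write a[4]=8 → slow++,fast++
(s=4,f=8) a[fast]=9≠a[slow]=8 write a[5]=9 → slow++,fast++
(s=5,f=9) a[fast]=10≠a[slow]=9 write a[6]=10 → slow++,fast++

slow=6, fast=10, prefix=[1, 2, 7, 8, 9, 10]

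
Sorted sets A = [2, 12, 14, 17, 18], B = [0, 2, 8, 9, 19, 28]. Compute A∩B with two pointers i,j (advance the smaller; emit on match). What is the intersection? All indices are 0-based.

intersection = [2]

i=0 j=0: 2>0, j++
i=0 j=1: 2==2 emit, i++,j++
i=1 j=2: 12>8, j++
i=1 j=3: 12>9, j++
i=1 j=4: 12<19, i++
i=2 j=4: 14<19, i++
i=3 j=4: 17<19, i++
i=4 j=4: 18<19, i++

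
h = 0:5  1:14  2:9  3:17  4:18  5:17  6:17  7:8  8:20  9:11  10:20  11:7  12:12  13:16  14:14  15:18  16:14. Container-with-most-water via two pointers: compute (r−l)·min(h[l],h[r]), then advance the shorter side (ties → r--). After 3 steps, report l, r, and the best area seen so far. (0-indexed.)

[0,16] min(5,14)*16=80 best=80 * → l++
[1,16] min(14,14)*15=210 best=210 * → r--
[1,15] min(14,18)*14=196 best=210 → l++

l=2, r=15, best area=210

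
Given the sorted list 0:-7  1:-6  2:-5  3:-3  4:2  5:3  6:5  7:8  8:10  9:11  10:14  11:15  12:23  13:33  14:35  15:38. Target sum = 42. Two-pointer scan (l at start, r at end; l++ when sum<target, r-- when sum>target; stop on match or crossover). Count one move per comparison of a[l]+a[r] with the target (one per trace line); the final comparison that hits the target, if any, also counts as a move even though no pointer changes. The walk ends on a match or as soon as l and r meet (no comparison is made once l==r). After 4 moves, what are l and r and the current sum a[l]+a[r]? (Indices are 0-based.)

l=4, r=15, sum=40

l=0 r=15: -7+38=31 <42, l++
l=1 r=15: -6+38=32 <42, l++
l=2 r=15: -5+38=33 <42, l++
l=3 r=15: -3+38=35 <42, l++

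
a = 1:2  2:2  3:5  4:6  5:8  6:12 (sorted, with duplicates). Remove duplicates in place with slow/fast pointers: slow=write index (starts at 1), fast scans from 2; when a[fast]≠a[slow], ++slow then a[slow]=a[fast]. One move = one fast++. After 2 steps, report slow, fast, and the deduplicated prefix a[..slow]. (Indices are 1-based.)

(s=1,f=2) a[fast]=2=a[slow] dup → fast++
(s=1,f=3) a[fast]=5≠a[slow]=2 write a[2]=5 → slow++,fast++

slow=2, fast=4, prefix=[2, 5]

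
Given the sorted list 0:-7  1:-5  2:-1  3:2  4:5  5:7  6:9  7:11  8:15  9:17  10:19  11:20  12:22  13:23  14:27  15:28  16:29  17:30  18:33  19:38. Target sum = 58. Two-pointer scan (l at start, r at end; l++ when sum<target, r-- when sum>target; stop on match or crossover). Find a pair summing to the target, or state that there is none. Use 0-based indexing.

(20, 38)

[0,19] -7+38=31 <58 → l++
[1,19] -5+38=33 <58 → l++
[2,19] -1+38=37 <58 → l++
[3,19] 2+38=40 <58 → l++
[4,19] 5+38=43 <58 → l++
[5,19] 7+38=45 <58 → l++
[6,19] 9+38=47 <58 → l++
[7,19] 11+38=49 <58 → l++
[8,19] 15+38=53 <58 → l++
[9,19] 17+38=55 <58 → l++
[10,19] 19+38=57 <58 → l++
[11,19] 20+38=58 → found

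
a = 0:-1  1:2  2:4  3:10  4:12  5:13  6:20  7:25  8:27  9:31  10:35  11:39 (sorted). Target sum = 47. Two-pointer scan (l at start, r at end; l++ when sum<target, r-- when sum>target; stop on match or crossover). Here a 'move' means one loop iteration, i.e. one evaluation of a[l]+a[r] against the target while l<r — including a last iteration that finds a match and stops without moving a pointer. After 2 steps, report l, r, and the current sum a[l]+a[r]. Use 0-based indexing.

l=2, r=11, sum=43

[0,11] -1+39=38 <47 → l++
[1,11] 2+39=41 <47 → l++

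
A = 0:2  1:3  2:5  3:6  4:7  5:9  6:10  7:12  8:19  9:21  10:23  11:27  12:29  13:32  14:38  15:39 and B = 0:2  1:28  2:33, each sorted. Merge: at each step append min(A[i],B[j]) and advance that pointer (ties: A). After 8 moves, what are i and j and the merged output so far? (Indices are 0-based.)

i=0 j=0: A[i]=2<=B[j]=2 take 2, i++
i=1 j=0: A[i]=3>B[j]=2 take 2, j++
i=1 j=1: A[i]=3<=B[j]=28 take 3, i++
i=2 j=1: A[i]=5<=B[j]=28 take 5, i++
i=3 j=1: A[i]=6<=B[j]=28 take 6, i++
i=4 j=1: A[i]=7<=B[j]=28 take 7, i++
i=5 j=1: A[i]=9<=B[j]=28 take 9, i++
i=6 j=1: A[i]=10<=B[j]=28 take 10, i++

i=7, j=1, merged so far=[2, 2, 3, 5, 6, 7, 9, 10]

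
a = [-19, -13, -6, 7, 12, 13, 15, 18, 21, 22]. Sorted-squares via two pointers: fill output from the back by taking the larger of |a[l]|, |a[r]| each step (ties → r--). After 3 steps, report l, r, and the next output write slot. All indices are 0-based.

l=1, r=7, next write slot=6

l=0 r=9: |-19|<=|22| out[9]=484, r--
l=0 r=8: |-19|<=|21| out[8]=441, r--
l=0 r=7: |-19|>|18| out[7]=361, l++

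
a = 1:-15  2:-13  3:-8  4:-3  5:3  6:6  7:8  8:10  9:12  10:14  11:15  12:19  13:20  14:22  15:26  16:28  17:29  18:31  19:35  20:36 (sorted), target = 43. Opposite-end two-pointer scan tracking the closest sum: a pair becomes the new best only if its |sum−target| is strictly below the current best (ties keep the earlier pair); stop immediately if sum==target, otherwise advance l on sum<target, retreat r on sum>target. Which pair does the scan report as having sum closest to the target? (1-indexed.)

[1,20] -15+36=21 d=22 * → l++
[2,20] -13+36=23 d=20 * → l++
[3,20] -8+36=28 d=15 * → l++
[4,20] -3+36=33 d=10 * → l++
[5,20] 3+36=39 d=4 * → l++
[6,20] 6+36=42 d=1 * → l++
[7,20] 8+36=44 d=1 → r--
[7,19] 8+35=43 d=0 * → stop

pair (8, 35) with sum 43 (|Δ|=0)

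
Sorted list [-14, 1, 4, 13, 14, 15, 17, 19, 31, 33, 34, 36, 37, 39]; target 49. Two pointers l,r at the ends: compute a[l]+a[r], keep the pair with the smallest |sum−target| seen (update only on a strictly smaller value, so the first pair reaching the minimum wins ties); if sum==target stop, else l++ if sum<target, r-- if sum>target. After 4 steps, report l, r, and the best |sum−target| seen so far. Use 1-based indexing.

l=1 r=14: -14+39=25 d=24 *, l++
l=2 r=14: 1+39=40 d=9 *, l++
l=3 r=14: 4+39=43 d=6 *, l++
l=4 r=14: 13+39=52 d=3 *, r--

l=4, r=13, best |Δ|=3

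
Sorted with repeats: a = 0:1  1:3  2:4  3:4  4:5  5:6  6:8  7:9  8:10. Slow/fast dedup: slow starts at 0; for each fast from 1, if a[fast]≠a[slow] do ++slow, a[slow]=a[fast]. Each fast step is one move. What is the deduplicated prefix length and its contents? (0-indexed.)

length 8; prefix = [1, 3, 4, 5, 6, 8, 9, 10]

(s=0,f=1) a[fast]=3≠a[slow]=1 write a[1]=3 → slow++,fast++
(s=1,f=2) a[fast]=4≠a[slow]=3 write a[2]=4 → slow++,fast++
(s=2,f=3) a[fast]=4=a[slow] dup → fast++
(s=2,f=4) a[fast]=5≠a[slow]=4 write a[3]=5 → slow++,fast++
(s=3,f=5) a[fast]=6≠a[slow]=5 write a[4]=6 → slow++,fast++
(s=4,f=6) a[fast]=8≠a[slow]=6 write a[5]=8 → slow++,fast++
(s=5,f=7) a[fast]=9≠a[slow]=8 write a[6]=9 → slow++,fast++
(s=6,f=8) a[fast]=10≠a[slow]=9 write a[7]=10 → slow++,fast++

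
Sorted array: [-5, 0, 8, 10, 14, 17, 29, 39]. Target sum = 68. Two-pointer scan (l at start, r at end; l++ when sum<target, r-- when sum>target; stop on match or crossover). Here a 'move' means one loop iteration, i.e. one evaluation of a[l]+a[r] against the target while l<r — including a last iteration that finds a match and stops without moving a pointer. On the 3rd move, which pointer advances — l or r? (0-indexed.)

l=0 r=7: -5+39=34 <68, l++
l=1 r=7: 0+39=39 <68, l++
l=2 r=7: 8+39=47 <68, l++

l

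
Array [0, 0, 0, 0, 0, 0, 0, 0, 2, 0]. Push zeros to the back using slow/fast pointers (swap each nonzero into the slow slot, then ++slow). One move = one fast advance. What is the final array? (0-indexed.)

[2, 0, 0, 0, 0, 0, 0, 0, 0, 0]

(s=0,f=0) a[fast]=0 → fast++
(s=0,f=1) a[fast]=0 → fast++
(s=0,f=2) a[fast]=0 → fast++
(s=0,f=3) a[fast]=0 → fast++
(s=0,f=4) a[fast]=0 → fast++
(s=0,f=5) a[fast]=0 → fast++
(s=0,f=6) a[fast]=0 → fast++
(s=0,f=7) a[fast]=0 → fast++
(s=0,f=8) a[fast]=2≠0 swap→a[0]=2 → slow++,fast++
(s=1,f=9) a[fast]=0 → fast++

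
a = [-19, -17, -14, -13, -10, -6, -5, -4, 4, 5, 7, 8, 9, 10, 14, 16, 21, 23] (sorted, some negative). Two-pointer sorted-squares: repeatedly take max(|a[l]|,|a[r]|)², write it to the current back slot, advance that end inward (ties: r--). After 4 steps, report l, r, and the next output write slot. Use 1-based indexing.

l=1 r=18: |-19|<=|23| out[18]=529, r--
l=1 r=17: |-19|<=|21| out[17]=441, r--
l=1 r=16: |-19|>|16| out[16]=361, l++
l=2 r=16: |-17|>|16| out[15]=289, l++

l=3, r=16, next write slot=14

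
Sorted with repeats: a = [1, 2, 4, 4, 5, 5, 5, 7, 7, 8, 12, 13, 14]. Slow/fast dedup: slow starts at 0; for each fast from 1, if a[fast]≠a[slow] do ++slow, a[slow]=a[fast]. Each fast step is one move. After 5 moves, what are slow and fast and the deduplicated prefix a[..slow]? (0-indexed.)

(s=0,f=1) a[fast]=2≠a[slow]=1 write a[1]=2 → slow++,fast++
(s=1,f=2) a[fast]=4≠a[slow]=2 write a[2]=4 → slow++,fast++
(s=2,f=3) a[fast]=4=a[slow] dup → fast++
(s=2,f=4) a[fast]=5≠a[slow]=4 write a[3]=5 → slow++,fast++
(s=3,f=5) a[fast]=5=a[slow] dup → fast++

slow=3, fast=6, prefix=[1, 2, 4, 5]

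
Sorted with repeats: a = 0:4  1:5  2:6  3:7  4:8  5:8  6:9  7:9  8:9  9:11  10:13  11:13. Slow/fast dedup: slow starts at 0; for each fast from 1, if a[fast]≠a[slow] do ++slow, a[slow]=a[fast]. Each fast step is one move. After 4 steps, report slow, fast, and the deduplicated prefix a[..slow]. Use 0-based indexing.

(s=0,f=1) a[fast]=5≠a[slow]=4 write a[1]=5 → slow++,fast++
(s=1,f=2) a[fast]=6≠a[slow]=5 write a[2]=6 → slow++,fast++
(s=2,f=3) a[fast]=7≠a[slow]=6 write a[3]=7 → slow++,fast++
(s=3,f=4) a[fast]=8≠a[slow]=7 write a[4]=8 → slow++,fast++

slow=4, fast=5, prefix=[4, 5, 6, 7, 8]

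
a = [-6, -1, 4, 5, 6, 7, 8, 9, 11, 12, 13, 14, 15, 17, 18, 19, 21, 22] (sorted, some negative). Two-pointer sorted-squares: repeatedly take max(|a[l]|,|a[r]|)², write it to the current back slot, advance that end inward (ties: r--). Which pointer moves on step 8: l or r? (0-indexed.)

l=0 r=17: |-6|<=|22| out[17]=484, r--
l=0 r=16: |-6|<=|21| out[16]=441, r--
l=0 r=15: |-6|<=|19| out[15]=361, r--
l=0 r=14: |-6|<=|18| out[14]=324, r--
l=0 r=13: |-6|<=|17| out[13]=289, r--
l=0 r=12: |-6|<=|15| out[12]=225, r--
l=0 r=11: |-6|<=|14| out[11]=196, r--
l=0 r=10: |-6|<=|13| out[10]=169, r--

r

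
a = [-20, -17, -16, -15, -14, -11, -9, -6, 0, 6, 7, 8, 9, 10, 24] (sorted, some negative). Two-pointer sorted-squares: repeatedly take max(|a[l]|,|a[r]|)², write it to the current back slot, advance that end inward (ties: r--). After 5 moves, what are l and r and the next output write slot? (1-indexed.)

l=5, r=14, next write slot=10

l=1 r=15: |-20|<=|24| out[15]=576, r--
l=1 r=14: |-20|>|10| out[14]=400, l++
l=2 r=14: |-17|>|10| out[13]=289, l++
l=3 r=14: |-16|>|10| out[12]=256, l++
l=4 r=14: |-15|>|10| out[11]=225, l++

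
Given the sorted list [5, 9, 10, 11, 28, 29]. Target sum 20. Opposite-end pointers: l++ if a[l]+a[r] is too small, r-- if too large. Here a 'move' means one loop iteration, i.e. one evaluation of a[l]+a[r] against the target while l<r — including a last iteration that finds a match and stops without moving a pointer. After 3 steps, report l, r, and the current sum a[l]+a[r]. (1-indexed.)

l=2, r=4, sum=20

l=1 r=6: 5+29=34 >20, r--
l=1 r=5: 5+28=33 >20, r--
l=1 r=4: 5+11=16 <20, l++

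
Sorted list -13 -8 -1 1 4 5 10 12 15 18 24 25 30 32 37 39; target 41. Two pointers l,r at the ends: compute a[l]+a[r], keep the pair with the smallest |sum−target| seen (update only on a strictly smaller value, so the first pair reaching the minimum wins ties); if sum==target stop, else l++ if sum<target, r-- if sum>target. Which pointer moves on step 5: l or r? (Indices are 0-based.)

[0,15] -13+39=26 d=15 * → l++
[1,15] -8+39=31 d=10 * → l++
[2,15] -1+39=38 d=3 * → l++
[3,15] 1+39=40 d=1 * → l++
[4,15] 4+39=43 d=2 → r--

r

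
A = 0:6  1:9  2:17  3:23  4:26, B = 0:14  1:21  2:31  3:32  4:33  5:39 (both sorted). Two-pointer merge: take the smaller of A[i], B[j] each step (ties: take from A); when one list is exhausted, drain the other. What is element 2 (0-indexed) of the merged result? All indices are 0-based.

merged[2] = 14

[i=0,j=0] A[i]=6<=B[j]=14 take 6 → i++
[i=1,j=0] A[i]=9<=B[j]=14 take 9 → i++
[i=2,j=0] A[i]=17>B[j]=14 take 14 → j++
[i=2,j=1] A[i]=17<=B[j]=21 take 17 → i++
[i=3,j=1] A[i]=23>B[j]=21 take 21 → j++
[i=3,j=2] A[i]=23<=B[j]=31 take 23 → i++
[i=4,j=2] A[i]=26<=B[j]=31 take 26 → i++
[i=5,j=2] A done, take B[j]=31 → j++
[i=5,j=3] A done, take B[j]=32 → j++
[i=5,j=4] A done, take B[j]=33 → j++
[i=5,j=5] A done, take B[j]=39 → j++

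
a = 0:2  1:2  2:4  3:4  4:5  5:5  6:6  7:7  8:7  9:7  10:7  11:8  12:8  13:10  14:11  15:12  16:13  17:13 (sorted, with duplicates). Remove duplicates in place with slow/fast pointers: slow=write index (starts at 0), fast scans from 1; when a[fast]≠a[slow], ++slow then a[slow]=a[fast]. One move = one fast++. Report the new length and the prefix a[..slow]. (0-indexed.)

slow=0 fast=1: a[fast]=2=a[slow] dup, fast++
slow=0 fast=2: a[fast]=4≠a[slow]=2 write a[1]=4, slow++,fast++
slow=1 fast=3: a[fast]=4=a[slow] dup, fast++
slow=1 fast=4: a[fast]=5≠a[slow]=4 write a[2]=5, slow++,fast++
slow=2 fast=5: a[fast]=5=a[slow] dup, fast++
slow=2 fast=6: a[fast]=6≠a[slow]=5 write a[3]=6, slow++,fast++
slow=3 fast=7: a[fast]=7≠a[slow]=6 write a[4]=7, slow++,fast++
slow=4 fast=8: a[fast]=7=a[slow] dup, fast++
slow=4 fast=9: a[fast]=7=a[slow] dup, fast++
slow=4 fast=10: a[fast]=7=a[slow] dup, fast++
slow=4 fast=11: a[fast]=8≠a[slow]=7 write a[5]=8, slow++,fast++
slow=5 fast=12: a[fast]=8=a[slow] dup, fast++
slow=5 fast=13: a[fast]=10≠a[slow]=8 write a[6]=10, slow++,fast++
slow=6 fast=14: a[fast]=11≠a[slow]=10 write a[7]=11, slow++,fast++
slow=7 fast=15: a[fast]=12≠a[slow]=11 write a[8]=12, slow++,fast++
slow=8 fast=16: a[fast]=13≠a[slow]=12 write a[9]=13, slow++,fast++
slow=9 fast=17: a[fast]=13=a[slow] dup, fast++

length 10; prefix = [2, 4, 5, 6, 7, 8, 10, 11, 12, 13]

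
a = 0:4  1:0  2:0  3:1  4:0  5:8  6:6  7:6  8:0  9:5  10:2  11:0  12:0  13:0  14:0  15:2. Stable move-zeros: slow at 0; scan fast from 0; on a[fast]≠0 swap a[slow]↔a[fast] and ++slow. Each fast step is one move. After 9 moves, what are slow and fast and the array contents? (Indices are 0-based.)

(s=0,f=0) a[fast]=4≠0 swap→a[0]=4 → slow++,fast++
(s=1,f=1) a[fast]=0 → fast++
(s=1,f=2) a[fast]=0 → fast++
(s=1,f=3) a[fast]=1≠0 swap→a[1]=1 → slow++,fast++
(s=2,f=4) a[fast]=0 → fast++
(s=2,f=5) a[fast]=8≠0 swap→a[2]=8 → slow++,fast++
(s=3,f=6) a[fast]=6≠0 swap→a[3]=6 → slow++,fast++
(s=4,f=7) a[fast]=6≠0 swap→a[4]=6 → slow++,fast++
(s=5,f=8) a[fast]=0 → fast++

slow=5, fast=9, a=[4, 1, 8, 6, 6, 0, 0, 0, 0, 5, 2, 0, 0, 0, 0, 2]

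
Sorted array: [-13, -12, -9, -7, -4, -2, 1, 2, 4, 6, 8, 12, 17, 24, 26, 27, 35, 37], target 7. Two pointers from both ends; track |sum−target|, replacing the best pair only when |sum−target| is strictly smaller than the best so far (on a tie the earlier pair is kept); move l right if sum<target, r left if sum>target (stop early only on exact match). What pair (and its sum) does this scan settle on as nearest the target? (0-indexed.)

pair (1, 6) with sum 7 (|Δ|=0)

[0,17] -13+37=24 d=17 * → r--
[0,16] -13+35=22 d=15 * → r--
[0,15] -13+27=14 d=7 * → r--
[0,14] -13+26=13 d=6 * → r--
[0,13] -13+24=11 d=4 * → r--
[0,12] -13+17=4 d=3 * → l++
[1,12] -12+17=5 d=2 * → l++
[2,12] -9+17=8 d=1 * → r--
[2,11] -9+12=3 d=4 → l++
[3,11] -7+12=5 d=2 → l++
[4,11] -4+12=8 d=1 → r--
[4,10] -4+8=4 d=3 → l++
[5,10] -2+8=6 d=1 → l++
[6,10] 1+8=9 d=2 → r--
[6,9] 1+6=7 d=0 * → stop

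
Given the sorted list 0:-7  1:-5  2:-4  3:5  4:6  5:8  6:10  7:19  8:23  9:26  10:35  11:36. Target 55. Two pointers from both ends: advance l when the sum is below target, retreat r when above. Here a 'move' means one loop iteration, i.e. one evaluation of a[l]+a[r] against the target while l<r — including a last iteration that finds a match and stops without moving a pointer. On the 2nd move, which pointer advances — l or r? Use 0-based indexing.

l

[0,11] -7+36=29 <55 → l++
[1,11] -5+36=31 <55 → l++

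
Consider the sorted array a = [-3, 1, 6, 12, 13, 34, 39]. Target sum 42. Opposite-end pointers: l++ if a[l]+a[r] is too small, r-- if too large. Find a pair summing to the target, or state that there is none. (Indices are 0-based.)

l=0 r=6: -3+39=36 <42, l++
l=1 r=6: 1+39=40 <42, l++
l=2 r=6: 6+39=45 >42, r--
l=2 r=5: 6+34=40 <42, l++
l=3 r=5: 12+34=46 >42, r--
l=3 r=4: 12+13=25 <42, l++

no pair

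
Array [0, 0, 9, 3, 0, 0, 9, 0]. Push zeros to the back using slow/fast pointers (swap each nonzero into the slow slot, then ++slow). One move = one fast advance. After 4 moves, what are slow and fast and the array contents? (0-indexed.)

slow=0 fast=0: a[fast]=0, fast++
slow=0 fast=1: a[fast]=0, fast++
slow=0 fast=2: a[fast]=9≠0 swap→a[0]=9, slow++,fast++
slow=1 fast=3: a[fast]=3≠0 swap→a[1]=3, slow++,fast++

slow=2, fast=4, a=[9, 3, 0, 0, 0, 0, 9, 0]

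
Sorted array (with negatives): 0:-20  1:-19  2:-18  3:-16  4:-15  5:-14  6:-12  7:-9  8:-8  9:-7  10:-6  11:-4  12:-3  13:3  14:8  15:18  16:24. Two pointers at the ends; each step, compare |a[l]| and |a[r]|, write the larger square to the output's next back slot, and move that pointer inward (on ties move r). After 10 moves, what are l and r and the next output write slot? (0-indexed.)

l=0 r=16: |-20|<=|24| out[16]=576, r--
l=0 r=15: |-20|>|18| out[15]=400, l++
l=1 r=15: |-19|>|18| out[14]=361, l++
l=2 r=15: |-18|<=|18| out[13]=324, r--
l=2 r=14: |-18|>|8| out[12]=324, l++
l=3 r=14: |-16|>|8| out[11]=256, l++
l=4 r=14: |-15|>|8| out[10]=225, l++
l=5 r=14: |-14|>|8| out[9]=196, l++
l=6 r=14: |-12|>|8| out[8]=144, l++
l=7 r=14: |-9|>|8| out[7]=81, l++

l=8, r=14, next write slot=6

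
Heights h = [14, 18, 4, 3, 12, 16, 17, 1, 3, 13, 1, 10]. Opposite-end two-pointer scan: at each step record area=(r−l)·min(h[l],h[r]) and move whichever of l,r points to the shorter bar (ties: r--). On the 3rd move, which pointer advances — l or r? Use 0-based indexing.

[0,11] min(14,10)*11=110 best=110 * → r--
[0,10] min(14,1)*10=10 best=110 → r--
[0,9] min(14,13)*9=117 best=117 * → r--

r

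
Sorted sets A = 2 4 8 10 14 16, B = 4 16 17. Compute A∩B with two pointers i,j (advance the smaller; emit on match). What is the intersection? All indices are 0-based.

intersection = [4, 16]

[i=0,j=0] 2<4 → i++
[i=1,j=0] 4==4 emit → i++,j++
[i=2,j=1] 8<16 → i++
[i=3,j=1] 10<16 → i++
[i=4,j=1] 14<16 → i++
[i=5,j=1] 16==16 emit → i++,j++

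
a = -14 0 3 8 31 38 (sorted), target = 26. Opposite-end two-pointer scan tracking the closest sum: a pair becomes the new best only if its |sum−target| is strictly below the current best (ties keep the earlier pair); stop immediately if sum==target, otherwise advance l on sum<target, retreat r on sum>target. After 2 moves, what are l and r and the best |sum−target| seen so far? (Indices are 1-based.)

[1,6] -14+38=24 d=2 * → l++
[2,6] 0+38=38 d=12 → r--

l=2, r=5, best |Δ|=2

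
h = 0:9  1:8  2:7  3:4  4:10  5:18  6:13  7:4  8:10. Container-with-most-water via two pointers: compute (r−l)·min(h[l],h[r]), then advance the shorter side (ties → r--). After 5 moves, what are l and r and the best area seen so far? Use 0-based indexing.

l=0 r=8: min(9,10)*8=72 best=72 *, l++
l=1 r=8: min(8,10)*7=56 best=72, l++
l=2 r=8: min(7,10)*6=42 best=72, l++
l=3 r=8: min(4,10)*5=20 best=72, l++
l=4 r=8: min(10,10)*4=40 best=72, r--

l=4, r=7, best area=72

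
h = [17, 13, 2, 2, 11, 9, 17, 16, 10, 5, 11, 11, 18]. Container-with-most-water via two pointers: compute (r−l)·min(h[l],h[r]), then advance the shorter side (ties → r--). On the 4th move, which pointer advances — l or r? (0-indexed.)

[0,12] min(17,18)*12=204 best=204 * → l++
[1,12] min(13,18)*11=143 best=204 → l++
[2,12] min(2,18)*10=20 best=204 → l++
[3,12] min(2,18)*9=18 best=204 → l++

l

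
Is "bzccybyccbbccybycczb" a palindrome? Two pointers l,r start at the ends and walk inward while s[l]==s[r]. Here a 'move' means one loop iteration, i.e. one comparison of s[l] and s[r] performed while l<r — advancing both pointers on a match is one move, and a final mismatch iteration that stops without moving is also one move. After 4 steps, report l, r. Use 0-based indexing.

l=4, r=15

l=0 r=19: 'b'=='b', l++,r--
l=1 r=18: 'z'=='z', l++,r--
l=2 r=17: 'c'=='c', l++,r--
l=3 r=16: 'c'=='c', l++,r--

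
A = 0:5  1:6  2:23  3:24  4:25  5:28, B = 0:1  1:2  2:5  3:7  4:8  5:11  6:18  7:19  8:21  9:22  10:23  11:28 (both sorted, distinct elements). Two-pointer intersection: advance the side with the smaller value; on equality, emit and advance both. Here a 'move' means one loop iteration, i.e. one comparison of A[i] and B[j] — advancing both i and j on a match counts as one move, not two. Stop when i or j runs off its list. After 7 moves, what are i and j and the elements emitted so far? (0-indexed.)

i=2, j=6, emitted=[5]

i=0 j=0: 5>1, j++
i=0 j=1: 5>2, j++
i=0 j=2: 5==5 emit, i++,j++
i=1 j=3: 6<7, i++
i=2 j=3: 23>7, j++
i=2 j=4: 23>8, j++
i=2 j=5: 23>11, j++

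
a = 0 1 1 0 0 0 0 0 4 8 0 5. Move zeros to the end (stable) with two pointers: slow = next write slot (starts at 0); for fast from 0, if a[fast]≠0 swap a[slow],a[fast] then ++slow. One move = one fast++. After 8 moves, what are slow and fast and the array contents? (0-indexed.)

(s=0,f=0) a[fast]=0 → fast++
(s=0,f=1) a[fast]=1≠0 swap→a[0]=1 → slow++,fast++
(s=1,f=2) a[fast]=1≠0 swap→a[1]=1 → slow++,fast++
(s=2,f=3) a[fast]=0 → fast++
(s=2,f=4) a[fast]=0 → fast++
(s=2,f=5) a[fast]=0 → fast++
(s=2,f=6) a[fast]=0 → fast++
(s=2,f=7) a[fast]=0 → fast++

slow=2, fast=8, a=[1, 1, 0, 0, 0, 0, 0, 0, 4, 8, 0, 5]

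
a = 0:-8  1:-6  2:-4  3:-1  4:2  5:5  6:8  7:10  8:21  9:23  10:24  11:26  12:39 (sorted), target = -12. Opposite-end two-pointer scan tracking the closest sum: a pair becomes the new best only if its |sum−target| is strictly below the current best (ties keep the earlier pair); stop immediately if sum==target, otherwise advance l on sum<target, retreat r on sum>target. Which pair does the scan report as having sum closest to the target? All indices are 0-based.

l=0 r=12: -8+39=31 d=43 *, r--
l=0 r=11: -8+26=18 d=30 *, r--
l=0 r=10: -8+24=16 d=28 *, r--
l=0 r=9: -8+23=15 d=27 *, r--
l=0 r=8: -8+21=13 d=25 *, r--
l=0 r=7: -8+10=2 d=14 *, r--
l=0 r=6: -8+8=0 d=12 *, r--
l=0 r=5: -8+5=-3 d=9 *, r--
l=0 r=4: -8+2=-6 d=6 *, r--
l=0 r=3: -8+-1=-9 d=3 *, r--
l=0 r=2: -8+-4=-12 d=0 *, stop

pair (-8, -4) with sum -12 (|Δ|=0)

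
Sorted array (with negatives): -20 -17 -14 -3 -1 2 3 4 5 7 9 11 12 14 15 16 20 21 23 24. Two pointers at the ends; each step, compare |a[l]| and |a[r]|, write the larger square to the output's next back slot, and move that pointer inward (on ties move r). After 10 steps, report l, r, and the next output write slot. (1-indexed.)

l=1 r=20: |-20|<=|24| out[20]=576, r--
l=1 r=19: |-20|<=|23| out[19]=529, r--
l=1 r=18: |-20|<=|21| out[18]=441, r--
l=1 r=17: |-20|<=|20| out[17]=400, r--
l=1 r=16: |-20|>|16| out[16]=400, l++
l=2 r=16: |-17|>|16| out[15]=289, l++
l=3 r=16: |-14|<=|16| out[14]=256, r--
l=3 r=15: |-14|<=|15| out[13]=225, r--
l=3 r=14: |-14|<=|14| out[12]=196, r--
l=3 r=13: |-14|>|12| out[11]=196, l++

l=4, r=13, next write slot=10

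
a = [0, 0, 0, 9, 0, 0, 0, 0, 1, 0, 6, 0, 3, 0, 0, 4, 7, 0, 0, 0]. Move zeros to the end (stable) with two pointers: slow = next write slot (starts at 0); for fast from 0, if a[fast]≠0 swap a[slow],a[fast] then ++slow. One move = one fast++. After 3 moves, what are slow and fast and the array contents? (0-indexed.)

slow=0 fast=0: a[fast]=0, fast++
slow=0 fast=1: a[fast]=0, fast++
slow=0 fast=2: a[fast]=0, fast++

slow=0, fast=3, a=[0, 0, 0, 9, 0, 0, 0, 0, 1, 0, 6, 0, 3, 0, 0, 4, 7, 0, 0, 0]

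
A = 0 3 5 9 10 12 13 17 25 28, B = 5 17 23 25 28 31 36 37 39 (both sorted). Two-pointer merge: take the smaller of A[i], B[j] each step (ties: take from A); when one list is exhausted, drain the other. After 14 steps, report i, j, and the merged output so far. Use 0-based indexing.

i=10, j=4, merged so far=[0, 3, 5, 5, 9, 10, 12, 13, 17, 17, 23, 25, 25, 28]

[i=0,j=0] A[i]=0<=B[j]=5 take 0 → i++
[i=1,j=0] A[i]=3<=B[j]=5 take 3 → i++
[i=2,j=0] A[i]=5<=B[j]=5 take 5 → i++
[i=3,j=0] A[i]=9>B[j]=5 take 5 → j++
[i=3,j=1] A[i]=9<=B[j]=17 take 9 → i++
[i=4,j=1] A[i]=10<=B[j]=17 take 10 → i++
[i=5,j=1] A[i]=12<=B[j]=17 take 12 → i++
[i=6,j=1] A[i]=13<=B[j]=17 take 13 → i++
[i=7,j=1] A[i]=17<=B[j]=17 take 17 → i++
[i=8,j=1] A[i]=25>B[j]=17 take 17 → j++
[i=8,j=2] A[i]=25>B[j]=23 take 23 → j++
[i=8,j=3] A[i]=25<=B[j]=25 take 25 → i++
[i=9,j=3] A[i]=28>B[j]=25 take 25 → j++
[i=9,j=4] A[i]=28<=B[j]=28 take 28 → i++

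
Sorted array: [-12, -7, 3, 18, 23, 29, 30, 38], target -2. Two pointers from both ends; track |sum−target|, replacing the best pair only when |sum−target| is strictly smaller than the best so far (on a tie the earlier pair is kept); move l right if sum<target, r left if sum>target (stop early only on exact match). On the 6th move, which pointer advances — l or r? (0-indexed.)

l=0 r=7: -12+38=26 d=28 *, r--
l=0 r=6: -12+30=18 d=20 *, r--
l=0 r=5: -12+29=17 d=19 *, r--
l=0 r=4: -12+23=11 d=13 *, r--
l=0 r=3: -12+18=6 d=8 *, r--
l=0 r=2: -12+3=-9 d=7 *, l++

l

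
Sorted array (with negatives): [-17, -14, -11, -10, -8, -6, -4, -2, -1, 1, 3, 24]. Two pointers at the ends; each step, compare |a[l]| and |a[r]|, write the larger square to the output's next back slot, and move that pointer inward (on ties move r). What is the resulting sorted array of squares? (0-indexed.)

[1, 1, 4, 9, 16, 36, 64, 100, 121, 196, 289, 576]

l=0 r=11: |-17|<=|24| out[11]=576, r--
l=0 r=10: |-17|>|3| out[10]=289, l++
l=1 r=10: |-14|>|3| out[9]=196, l++
l=2 r=10: |-11|>|3| out[8]=121, l++
l=3 r=10: |-10|>|3| out[7]=100, l++
l=4 r=10: |-8|>|3| out[6]=64, l++
l=5 r=10: |-6|>|3| out[5]=36, l++
l=6 r=10: |-4|>|3| out[4]=16, l++
l=7 r=10: |-2|<=|3| out[3]=9, r--
l=7 r=9: |-2|>|1| out[2]=4, l++
l=8 r=9: |-1|<=|1| out[1]=1, r--
l=8 r=8: |-1|<=|-1| out[0]=1, r--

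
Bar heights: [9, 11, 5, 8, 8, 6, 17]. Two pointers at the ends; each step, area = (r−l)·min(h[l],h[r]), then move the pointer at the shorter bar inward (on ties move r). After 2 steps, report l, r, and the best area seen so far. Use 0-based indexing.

l=0 r=6: min(9,17)*6=54 best=54 *, l++
l=1 r=6: min(11,17)*5=55 best=55 *, l++

l=2, r=6, best area=55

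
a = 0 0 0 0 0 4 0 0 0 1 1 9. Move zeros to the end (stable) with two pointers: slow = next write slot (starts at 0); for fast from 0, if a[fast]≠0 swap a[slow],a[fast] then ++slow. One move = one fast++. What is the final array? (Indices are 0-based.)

[4, 1, 1, 9, 0, 0, 0, 0, 0, 0, 0, 0]

(s=0,f=0) a[fast]=0 → fast++
(s=0,f=1) a[fast]=0 → fast++
(s=0,f=2) a[fast]=0 → fast++
(s=0,f=3) a[fast]=0 → fast++
(s=0,f=4) a[fast]=0 → fast++
(s=0,f=5) a[fast]=4≠0 swap→a[0]=4 → slow++,fast++
(s=1,f=6) a[fast]=0 → fast++
(s=1,f=7) a[fast]=0 → fast++
(s=1,f=8) a[fast]=0 → fast++
(s=1,f=9) a[fast]=1≠0 swap→a[1]=1 → slow++,fast++
(s=2,f=10) a[fast]=1≠0 swap→a[2]=1 → slow++,fast++
(s=3,f=11) a[fast]=9≠0 swap→a[3]=9 → slow++,fast++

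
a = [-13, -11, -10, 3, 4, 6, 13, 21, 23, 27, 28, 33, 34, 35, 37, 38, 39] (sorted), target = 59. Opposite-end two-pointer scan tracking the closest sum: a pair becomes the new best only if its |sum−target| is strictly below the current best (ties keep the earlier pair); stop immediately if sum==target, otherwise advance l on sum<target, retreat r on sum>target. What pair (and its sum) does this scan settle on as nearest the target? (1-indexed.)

[1,17] -13+39=26 d=33 * → l++
[2,17] -11+39=28 d=31 * → l++
[3,17] -10+39=29 d=30 * → l++
[4,17] 3+39=42 d=17 * → l++
[5,17] 4+39=43 d=16 * → l++
[6,17] 6+39=45 d=14 * → l++
[7,17] 13+39=52 d=7 * → l++
[8,17] 21+39=60 d=1 * → r--
[8,16] 21+38=59 d=0 * → stop

pair (21, 38) with sum 59 (|Δ|=0)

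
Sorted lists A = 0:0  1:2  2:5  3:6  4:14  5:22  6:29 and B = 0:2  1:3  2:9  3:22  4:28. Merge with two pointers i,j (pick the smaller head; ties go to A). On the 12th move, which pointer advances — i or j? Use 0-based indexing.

i

[i=0,j=0] A[i]=0<=B[j]=2 take 0 → i++
[i=1,j=0] A[i]=2<=B[j]=2 take 2 → i++
[i=2,j=0] A[i]=5>B[j]=2 take 2 → j++
[i=2,j=1] A[i]=5>B[j]=3 take 3 → j++
[i=2,j=2] A[i]=5<=B[j]=9 take 5 → i++
[i=3,j=2] A[i]=6<=B[j]=9 take 6 → i++
[i=4,j=2] A[i]=14>B[j]=9 take 9 → j++
[i=4,j=3] A[i]=14<=B[j]=22 take 14 → i++
[i=5,j=3] A[i]=22<=B[j]=22 take 22 → i++
[i=6,j=3] A[i]=29>B[j]=22 take 22 → j++
[i=6,j=4] A[i]=29>B[j]=28 take 28 → j++
[i=6,j=5] B done, take A[i]=29 → i++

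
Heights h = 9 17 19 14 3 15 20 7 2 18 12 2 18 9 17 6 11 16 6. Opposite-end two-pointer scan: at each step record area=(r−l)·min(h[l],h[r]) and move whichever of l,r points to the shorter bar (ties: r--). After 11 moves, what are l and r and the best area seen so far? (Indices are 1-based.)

l=1 r=19: min(9,6)*18=108 best=108 *, r--
l=1 r=18: min(9,16)*17=153 best=153 *, l++
l=2 r=18: min(17,16)*16=256 best=256 *, r--
l=2 r=17: min(17,11)*15=165 best=256, r--
l=2 r=16: min(17,6)*14=84 best=256, r--
l=2 r=15: min(17,17)*13=221 best=256, r--
l=2 r=14: min(17,9)*12=108 best=256, r--
l=2 r=13: min(17,18)*11=187 best=256, l++
l=3 r=13: min(19,18)*10=180 best=256, r--
l=3 r=12: min(19,2)*9=18 best=256, r--
l=3 r=11: min(19,12)*8=96 best=256, r--

l=3, r=10, best area=256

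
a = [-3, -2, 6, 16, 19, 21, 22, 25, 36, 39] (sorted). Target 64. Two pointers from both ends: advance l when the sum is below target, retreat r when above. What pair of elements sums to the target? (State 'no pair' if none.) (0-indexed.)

[0,9] -3+39=36 <64 → l++
[1,9] -2+39=37 <64 → l++
[2,9] 6+39=45 <64 → l++
[3,9] 16+39=55 <64 → l++
[4,9] 19+39=58 <64 → l++
[5,9] 21+39=60 <64 → l++
[6,9] 22+39=61 <64 → l++
[7,9] 25+39=64 → found

(25, 39)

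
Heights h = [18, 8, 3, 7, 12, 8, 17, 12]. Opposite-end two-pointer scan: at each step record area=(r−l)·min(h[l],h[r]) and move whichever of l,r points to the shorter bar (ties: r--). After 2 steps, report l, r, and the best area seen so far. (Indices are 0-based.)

l=0 r=7: min(18,12)*7=84 best=84 *, r--
l=0 r=6: min(18,17)*6=102 best=102 *, r--

l=0, r=5, best area=102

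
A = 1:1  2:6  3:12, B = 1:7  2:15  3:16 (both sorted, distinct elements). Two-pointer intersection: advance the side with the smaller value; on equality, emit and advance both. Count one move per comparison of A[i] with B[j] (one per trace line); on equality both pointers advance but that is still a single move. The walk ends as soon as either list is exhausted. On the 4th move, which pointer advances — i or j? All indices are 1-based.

i=1 j=1: 1<7, i++
i=2 j=1: 6<7, i++
i=3 j=1: 12>7, j++
i=3 j=2: 12<15, i++

i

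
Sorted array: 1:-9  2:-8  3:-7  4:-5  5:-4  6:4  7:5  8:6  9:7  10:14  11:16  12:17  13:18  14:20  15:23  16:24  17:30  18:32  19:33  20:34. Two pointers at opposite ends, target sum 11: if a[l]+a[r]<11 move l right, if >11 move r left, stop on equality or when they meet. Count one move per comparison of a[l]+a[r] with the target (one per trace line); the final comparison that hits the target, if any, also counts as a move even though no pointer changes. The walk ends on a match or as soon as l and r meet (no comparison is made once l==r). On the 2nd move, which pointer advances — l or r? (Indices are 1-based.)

r

l=1 r=20: -9+34=25 >11, r--
l=1 r=19: -9+33=24 >11, r--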